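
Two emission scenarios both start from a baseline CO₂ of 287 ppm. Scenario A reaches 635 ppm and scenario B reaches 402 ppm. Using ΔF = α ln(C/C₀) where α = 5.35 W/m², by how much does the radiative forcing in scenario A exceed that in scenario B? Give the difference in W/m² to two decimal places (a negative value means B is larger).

ΔF_A − ΔF_B = 2.45 W/m²

ΔF_A = 5.35 ln(635/287) = 5.35 × 0.79414 = 4.2486 W/m².
ΔF_B = 5.35 ln(402/287) = 5.35 × 0.33697 = 1.8028 W/m².
Difference: 4.2486 − 1.8028 = 2.4458 W/m².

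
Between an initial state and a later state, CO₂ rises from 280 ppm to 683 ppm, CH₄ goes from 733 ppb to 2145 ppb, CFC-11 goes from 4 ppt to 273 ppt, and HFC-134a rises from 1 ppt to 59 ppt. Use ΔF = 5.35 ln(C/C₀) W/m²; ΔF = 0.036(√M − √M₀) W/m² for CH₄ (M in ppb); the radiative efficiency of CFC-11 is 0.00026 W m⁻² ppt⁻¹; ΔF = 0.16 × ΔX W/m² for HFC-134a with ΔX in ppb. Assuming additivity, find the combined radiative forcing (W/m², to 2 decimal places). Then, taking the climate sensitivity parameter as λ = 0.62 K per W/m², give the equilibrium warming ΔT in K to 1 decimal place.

ΔF = 5.54 W/m²; ΔT = 3.4 K

CO₂: 5.35 × ln(683/280) = 5.35 × ln(2.43929) = 5.35 × 0.89171 = 4.7706 W/m².
CH₄: 0.036 × (√2145 − √733) = 0.036 × (46.3141 − 27.0740) = 0.036 × 19.2401 = 0.6926 W/m².
CFC-11: ΔF = 0.00026 × (273 − 4) = 0.00026 × 269 = 0.0699 W/m².
HFC-134a: Δ = 59 − 1 = 58 ppt = 0.058 ppb; ΔF = 0.16 × 0.058 = 0.0093 W/m².
Total ΔF = 4.7706 + 0.6926 + 0.0699 + 0.0093 = 5.5424 W/m².
ΔT = λ ΔF = 0.62 × 5.54 = 3.4348 K.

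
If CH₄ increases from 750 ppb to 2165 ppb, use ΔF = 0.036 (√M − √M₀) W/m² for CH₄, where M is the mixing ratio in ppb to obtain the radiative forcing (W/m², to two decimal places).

CH₄: 0.036 × (√2165 − √750) = 0.036 × (46.5296 − 27.3861) = 0.036 × 19.1435 = 0.6892 W/m².

ΔF = 0.69 W/m²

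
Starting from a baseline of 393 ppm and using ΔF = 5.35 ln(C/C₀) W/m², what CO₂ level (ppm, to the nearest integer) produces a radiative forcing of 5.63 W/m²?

Set 5.35 ln(C/393) = 5.63, so ln(C/393) = 5.63/5.35 = 1.05234.
Then C/393 = e^1.05234 = 2.86435, giving C = 393 × 2.86435 = 1125.69 ppm.

C ≈ 1126 ppm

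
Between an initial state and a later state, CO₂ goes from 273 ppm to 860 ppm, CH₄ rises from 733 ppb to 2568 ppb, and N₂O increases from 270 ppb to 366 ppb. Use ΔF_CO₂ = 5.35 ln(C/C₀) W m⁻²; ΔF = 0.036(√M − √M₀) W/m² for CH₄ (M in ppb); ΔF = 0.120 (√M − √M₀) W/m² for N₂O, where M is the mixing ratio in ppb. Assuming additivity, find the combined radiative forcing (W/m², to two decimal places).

CO₂: 5.35 × ln(860/273) = 5.35 × ln(3.15018) = 5.35 × 1.14746 = 6.1389 W/m².
CH₄: 0.036 × (√2568 − √733) = 0.036 × (50.6754 − 27.0740) = 0.036 × 23.6014 = 0.8497 W/m².
N₂O: 0.120 × (√366 − √270) = 0.120 × (19.1311 − 16.4317) = 0.120 × 2.6994 = 0.3239 W/m².
Total ΔF = 6.1389 + 0.8497 + 0.3239 = 7.3125 W/m².

ΔF = 7.31 W/m²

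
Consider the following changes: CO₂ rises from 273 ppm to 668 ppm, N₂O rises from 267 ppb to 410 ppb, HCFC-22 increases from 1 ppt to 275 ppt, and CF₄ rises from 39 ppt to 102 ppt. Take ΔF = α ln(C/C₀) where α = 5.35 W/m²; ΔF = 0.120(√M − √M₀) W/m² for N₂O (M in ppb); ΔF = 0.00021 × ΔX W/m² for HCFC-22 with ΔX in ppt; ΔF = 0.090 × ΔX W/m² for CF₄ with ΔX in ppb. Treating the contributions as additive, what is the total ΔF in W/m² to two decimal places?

CO₂: 5.35 × ln(668/273) = 5.35 × ln(2.44689) = 5.35 × 0.89482 = 4.7873 W/m².
N₂O: 0.120 × (√410 − √267) = 0.120 × (20.2485 − 16.3401) = 0.120 × 3.9084 = 0.4690 W/m².
HCFC-22: ΔF = 0.00021 × (275 − 1) = 0.00021 × 274 = 0.0575 W/m².
CF₄: Δ = 102 − 39 = 63 ppt = 0.063 ppb; ΔF = 0.090 × 0.063 = 0.0057 W/m².
Total ΔF = 4.7873 + 0.4690 + 0.0575 + 0.0057 = 5.3195 W/m².

ΔF = 5.32 W/m²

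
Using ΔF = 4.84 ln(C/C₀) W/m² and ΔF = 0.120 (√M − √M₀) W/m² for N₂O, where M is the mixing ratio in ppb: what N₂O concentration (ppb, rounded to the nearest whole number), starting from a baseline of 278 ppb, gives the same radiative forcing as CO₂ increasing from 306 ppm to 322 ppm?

M ≈ 351 ppb

CO₂ forcing: 4.84 × ln(322/306) = 4.84 × 0.050966 = 0.24668 W/m².
Set 0.120(√M − √278) = 0.24668: √M = 0.24668/0.120 + √278 = 2.0557 + 16.6733 = 18.7290.
M = (18.7290)² = 350.78 ppb.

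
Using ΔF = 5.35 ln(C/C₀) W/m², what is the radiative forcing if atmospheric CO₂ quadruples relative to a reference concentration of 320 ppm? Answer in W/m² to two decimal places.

ΔF = 7.42 W/m²

Because the forcing depends only on the ratio C/C₀, the initial concentration does not enter.
ΔF = 5.35 × ln(4) = 5.35 × 1.38629 = 7.4167 W/m².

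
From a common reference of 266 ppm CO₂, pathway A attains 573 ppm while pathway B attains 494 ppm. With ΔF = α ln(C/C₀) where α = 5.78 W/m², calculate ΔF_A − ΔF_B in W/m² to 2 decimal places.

ΔF_A = 5.78 ln(573/266) = 5.78 × 0.76739 = 4.4355 W/m².
ΔF_B = 5.78 ln(494/266) = 5.78 × 0.61904 = 3.5781 W/m².
Difference: 4.4355 − 3.5781 = 0.8574 W/m².

ΔF_A − ΔF_B = 0.86 W/m²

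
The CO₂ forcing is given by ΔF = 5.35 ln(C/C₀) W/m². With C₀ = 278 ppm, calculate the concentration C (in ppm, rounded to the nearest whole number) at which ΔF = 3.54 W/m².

Set 5.35 ln(C/278) = 3.54, so ln(C/278) = 3.54/5.35 = 0.66168.
Then C/278 = e^0.66168 = 1.93805, giving C = 278 × 1.93805 = 538.78 ppm.

C ≈ 539 ppm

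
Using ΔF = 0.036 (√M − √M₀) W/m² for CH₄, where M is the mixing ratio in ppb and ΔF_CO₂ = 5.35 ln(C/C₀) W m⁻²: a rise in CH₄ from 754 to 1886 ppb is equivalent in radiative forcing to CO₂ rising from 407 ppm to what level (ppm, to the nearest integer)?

CH₄ forcing: 0.036 × (√1886 − √754) = 0.036 × (43.4281 − 27.4591) = 0.036 × 15.9690 = 0.57488 W/m².
Set 5.35 ln(C/407) = 0.57488: ln(C/407) = 0.57488/5.35 = 0.10745, so C = 407 × e^0.10745 = 407 × 1.11344 = 453.17 ppm.

C ≈ 453 ppm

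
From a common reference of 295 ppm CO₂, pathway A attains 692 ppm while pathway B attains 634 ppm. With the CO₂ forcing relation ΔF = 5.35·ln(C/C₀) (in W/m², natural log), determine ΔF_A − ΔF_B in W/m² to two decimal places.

ΔF_A − ΔF_B = 0.47 W/m²

ΔF_A = 5.35 ln(692/295) = 5.35 × 0.85261 = 4.5615 W/m².
ΔF_B = 5.35 ln(634/295) = 5.35 × 0.76507 = 4.0931 W/m².
Difference: 4.5615 − 4.0931 = 0.4684 W/m².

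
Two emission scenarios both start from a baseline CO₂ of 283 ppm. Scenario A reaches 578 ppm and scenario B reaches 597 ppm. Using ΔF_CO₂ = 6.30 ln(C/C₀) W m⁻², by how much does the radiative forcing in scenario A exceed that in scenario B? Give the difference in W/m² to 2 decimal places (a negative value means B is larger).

ΔF_A = 6.30 ln(578/283) = 6.30 × 0.71413 = 4.4990 W/m².
ΔF_B = 6.30 ln(597/283) = 6.30 × 0.74647 = 4.7028 W/m².
Difference: 4.4990 − 4.7028 = -0.2038 W/m².

ΔF_A − ΔF_B = -0.20 W/m²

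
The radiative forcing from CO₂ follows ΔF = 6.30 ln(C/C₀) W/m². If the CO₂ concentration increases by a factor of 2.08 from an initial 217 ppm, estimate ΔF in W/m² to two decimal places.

Because the forcing depends only on the ratio C/C₀, the initial concentration does not enter.
ΔF = 6.30 × ln(2.08) = 6.30 × 0.73237 = 4.6139 W/m².

ΔF = 4.61 W/m²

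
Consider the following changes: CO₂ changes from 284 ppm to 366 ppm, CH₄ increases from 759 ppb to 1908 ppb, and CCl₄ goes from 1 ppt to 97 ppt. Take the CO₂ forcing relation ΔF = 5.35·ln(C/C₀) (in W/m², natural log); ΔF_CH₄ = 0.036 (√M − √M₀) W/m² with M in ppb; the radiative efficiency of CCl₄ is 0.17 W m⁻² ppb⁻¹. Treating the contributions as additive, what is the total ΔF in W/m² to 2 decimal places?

CO₂: 5.35 × ln(366/284) = 5.35 × ln(1.28873) = 5.35 × 0.25366 = 1.3571 W/m².
CH₄: 0.036 × (√1908 − √759) = 0.036 × (43.6807 − 27.5500) = 0.036 × 16.1307 = 0.5807 W/m².
CCl₄: Δ = 97 − 1 = 96 ppt = 0.096 ppb; ΔF = 0.17 × 0.096 = 0.0163 W/m².
Total ΔF = 1.3571 + 0.5807 + 0.0163 = 1.9541 W/m².

ΔF = 1.95 W/m²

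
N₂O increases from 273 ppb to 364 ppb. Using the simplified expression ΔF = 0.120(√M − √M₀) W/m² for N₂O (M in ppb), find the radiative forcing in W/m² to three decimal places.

ΔF = 0.307 W/m²

N₂O: 0.120 × (√364 − √273) = 0.120 × (19.0788 − 16.5227) = 0.120 × 2.5561 = 0.3067 W/m².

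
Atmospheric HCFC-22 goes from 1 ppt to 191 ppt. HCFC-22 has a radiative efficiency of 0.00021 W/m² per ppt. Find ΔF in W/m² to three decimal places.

HCFC-22: ΔF = 0.00021 × (191 − 1) = 0.00021 × 190 = 0.0399 W/m².

ΔF = 0.040 W/m²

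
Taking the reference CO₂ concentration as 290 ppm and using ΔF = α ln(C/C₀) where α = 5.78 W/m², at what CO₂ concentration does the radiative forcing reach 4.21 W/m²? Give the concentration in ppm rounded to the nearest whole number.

Set 5.78 ln(C/290) = 4.21, so ln(C/290) = 4.21/5.78 = 0.72837.
Then C/290 = e^0.72837 = 2.07170, giving C = 290 × 2.07170 = 600.79 ppm.

C ≈ 601 ppm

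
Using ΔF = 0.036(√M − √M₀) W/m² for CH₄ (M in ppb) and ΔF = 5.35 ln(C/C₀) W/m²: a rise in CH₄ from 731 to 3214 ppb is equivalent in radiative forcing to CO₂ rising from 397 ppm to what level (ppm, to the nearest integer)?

CH₄ forcing: 0.036 × (√3214 − √731) = 0.036 × (56.6922 − 27.0370) = 0.036 × 29.6552 = 1.06759 W/m².
Set 5.35 ln(C/397) = 1.06759: ln(C/397) = 1.06759/5.35 = 0.19955, so C = 397 × e^0.19955 = 397 × 1.22085 = 484.68 ppm.

C ≈ 485 ppm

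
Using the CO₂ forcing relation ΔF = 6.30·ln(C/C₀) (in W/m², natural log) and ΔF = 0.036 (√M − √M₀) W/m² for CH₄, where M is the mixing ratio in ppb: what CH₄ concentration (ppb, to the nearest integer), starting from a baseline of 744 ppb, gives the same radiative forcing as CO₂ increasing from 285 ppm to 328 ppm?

M ≈ 2690 ppb

CO₂ forcing: 6.30 × ln(328/285) = 6.30 × 0.140524 = 0.88530 W/m².
Set 0.036(√M − √744) = 0.88530: √M = 0.88530/0.036 + √744 = 24.5917 + 27.2764 = 51.8681.
M = (51.8681)² = 2690.30 ppb.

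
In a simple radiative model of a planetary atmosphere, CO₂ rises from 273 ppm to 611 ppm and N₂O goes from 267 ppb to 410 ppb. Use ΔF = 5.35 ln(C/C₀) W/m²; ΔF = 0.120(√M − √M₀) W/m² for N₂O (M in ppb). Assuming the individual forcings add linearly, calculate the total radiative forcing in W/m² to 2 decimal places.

CO₂: 5.35 × ln(611/273) = 5.35 × ln(2.23810) = 5.35 × 0.80563 = 4.3101 W/m².
N₂O: 0.120 × (√410 − √267) = 0.120 × (20.2485 − 16.3401) = 0.120 × 3.9084 = 0.4690 W/m².
Total ΔF = 4.3101 + 0.4690 = 4.7791 W/m².

ΔF = 4.78 W/m²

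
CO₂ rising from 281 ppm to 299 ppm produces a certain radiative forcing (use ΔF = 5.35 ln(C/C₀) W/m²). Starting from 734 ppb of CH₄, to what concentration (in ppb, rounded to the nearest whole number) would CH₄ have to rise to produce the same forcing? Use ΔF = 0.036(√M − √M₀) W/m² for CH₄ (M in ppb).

M ≈ 1319 ppb

CO₂ forcing: 5.35 × ln(299/281) = 5.35 × 0.062089 = 0.33218 W/m².
Set 0.036(√M − √734) = 0.33218: √M = 0.33218/0.036 + √734 = 9.2272 + 27.0924 = 36.3196.
M = (36.3196)² = 1319.11 ppb.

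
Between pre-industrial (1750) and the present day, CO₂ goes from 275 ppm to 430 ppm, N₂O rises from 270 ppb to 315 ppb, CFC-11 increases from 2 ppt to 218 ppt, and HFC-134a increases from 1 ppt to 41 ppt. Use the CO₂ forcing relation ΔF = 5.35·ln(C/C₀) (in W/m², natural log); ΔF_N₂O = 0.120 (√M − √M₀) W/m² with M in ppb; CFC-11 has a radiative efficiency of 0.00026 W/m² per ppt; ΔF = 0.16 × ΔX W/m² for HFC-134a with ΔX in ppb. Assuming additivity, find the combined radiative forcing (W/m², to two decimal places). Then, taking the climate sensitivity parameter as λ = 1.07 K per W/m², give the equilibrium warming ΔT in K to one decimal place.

CO₂: 5.35 × ln(430/275) = 5.35 × ln(1.56364) = 5.35 × 0.44702 = 2.3916 W/m².
N₂O: 0.120 × (√315 − √270) = 0.120 × (17.7482 − 16.4317) = 0.120 × 1.3165 = 0.1580 W/m².
CFC-11: ΔF = 0.00026 × (218 − 2) = 0.00026 × 216 = 0.0562 W/m².
HFC-134a: Δ = 41 − 1 = 40 ppt = 0.040 ppb; ΔF = 0.16 × 0.040 = 0.0064 W/m².
Total ΔF = 2.3916 + 0.1580 + 0.0562 + 0.0064 = 2.6122 W/m².
ΔT = λ ΔF = 1.07 × 2.61 = 2.7927 K.

ΔF = 2.61 W/m²; ΔT = 2.8 K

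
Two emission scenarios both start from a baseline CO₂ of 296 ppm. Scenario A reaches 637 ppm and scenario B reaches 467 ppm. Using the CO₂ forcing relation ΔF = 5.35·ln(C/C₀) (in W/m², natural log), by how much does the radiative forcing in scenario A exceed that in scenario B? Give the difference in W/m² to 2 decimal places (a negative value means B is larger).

ΔF_A = 5.35 ln(637/296) = 5.35 × 0.76641 = 4.1003 W/m².
ΔF_B = 5.35 ln(467/296) = 5.35 × 0.45597 = 2.4394 W/m².
Difference: 4.1003 − 2.4394 = 1.6609 W/m².

ΔF_A − ΔF_B = 1.66 W/m²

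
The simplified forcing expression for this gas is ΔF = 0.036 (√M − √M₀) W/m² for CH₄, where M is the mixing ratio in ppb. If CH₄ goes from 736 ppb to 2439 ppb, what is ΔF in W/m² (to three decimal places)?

ΔF = 0.801 W/m²

CH₄: 0.036 × (√2439 − √736) = 0.036 × (49.3862 − 27.1293) = 0.036 × 22.2569 = 0.8012 W/m².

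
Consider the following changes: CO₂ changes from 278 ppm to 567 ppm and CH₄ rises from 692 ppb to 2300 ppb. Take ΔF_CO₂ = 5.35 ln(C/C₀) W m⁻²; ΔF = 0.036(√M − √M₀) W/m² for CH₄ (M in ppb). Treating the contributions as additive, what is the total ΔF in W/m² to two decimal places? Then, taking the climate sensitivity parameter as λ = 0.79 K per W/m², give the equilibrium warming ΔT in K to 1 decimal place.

ΔF = 4.59 W/m²; ΔT = 3.6 K

CO₂: 5.35 × ln(567/278) = 5.35 × ln(2.03957) = 5.35 × 0.71274 = 3.8132 W/m².
CH₄: 0.036 × (√2300 − √692) = 0.036 × (47.9583 − 26.3059) = 0.036 × 21.6524 = 0.7795 W/m².
Total ΔF = 3.8132 + 0.7795 = 4.5927 W/m².
ΔT = λ ΔF = 0.79 × 4.59 = 3.6261 K.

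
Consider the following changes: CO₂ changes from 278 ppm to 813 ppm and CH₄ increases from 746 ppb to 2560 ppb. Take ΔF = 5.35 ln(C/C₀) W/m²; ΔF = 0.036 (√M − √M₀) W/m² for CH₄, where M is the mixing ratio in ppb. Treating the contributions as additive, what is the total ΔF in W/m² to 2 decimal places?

CO₂: 5.35 × ln(813/278) = 5.35 × ln(2.92446) = 5.35 × 1.07311 = 5.7411 W/m².
CH₄: 0.036 × (√2560 − √746) = 0.036 × (50.5964 − 27.3130) = 0.036 × 23.2834 = 0.8382 W/m².
Total ΔF = 5.7411 + 0.8382 = 6.5793 W/m².

ΔF = 6.58 W/m²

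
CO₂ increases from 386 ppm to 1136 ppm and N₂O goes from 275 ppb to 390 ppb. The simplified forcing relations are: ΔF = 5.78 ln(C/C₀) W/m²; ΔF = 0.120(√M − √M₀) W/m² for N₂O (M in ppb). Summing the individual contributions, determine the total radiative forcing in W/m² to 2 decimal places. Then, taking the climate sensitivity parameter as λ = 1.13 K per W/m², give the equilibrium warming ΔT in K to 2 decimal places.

CO₂: 5.78 × ln(1136/386) = 5.78 × ln(2.94301) = 5.78 × 1.07943 = 6.2391 W/m².
N₂O: 0.120 × (√390 − √275) = 0.120 × (19.7484 − 16.5831) = 0.120 × 3.1653 = 0.3798 W/m².
Total ΔF = 6.2391 + 0.3798 = 6.6189 W/m².
ΔT = λ ΔF = 1.13 × 6.62 = 7.4806 K.

ΔF = 6.62 W/m²; ΔT = 7.48 K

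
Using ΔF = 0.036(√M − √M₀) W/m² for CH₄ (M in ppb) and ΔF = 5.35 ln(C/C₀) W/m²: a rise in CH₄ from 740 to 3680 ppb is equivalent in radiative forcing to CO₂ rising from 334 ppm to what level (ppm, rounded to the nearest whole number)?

C ≈ 418 ppm

CH₄ forcing: 0.036 × (√3680 − √740) = 0.036 × (60.6630 − 27.2029) = 0.036 × 33.4601 = 1.20456 W/m².
Set 5.35 ln(C/334) = 1.20456: ln(C/334) = 1.20456/5.35 = 0.22515, so C = 334 × e^0.22515 = 334 × 1.25251 = 418.34 ppm.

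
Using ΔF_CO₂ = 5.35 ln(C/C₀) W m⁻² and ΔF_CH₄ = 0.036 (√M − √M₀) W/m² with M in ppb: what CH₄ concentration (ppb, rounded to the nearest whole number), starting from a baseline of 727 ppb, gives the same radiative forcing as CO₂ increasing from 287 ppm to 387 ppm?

M ≈ 5096 ppb

CO₂ forcing: 5.35 × ln(387/287) = 5.35 × 0.298942 = 1.59934 W/m².
Set 0.036(√M − √727) = 1.59934: √M = 1.59934/0.036 + √727 = 44.4261 + 26.9629 = 71.3890.
M = (71.3890)² = 5096.39 ppb.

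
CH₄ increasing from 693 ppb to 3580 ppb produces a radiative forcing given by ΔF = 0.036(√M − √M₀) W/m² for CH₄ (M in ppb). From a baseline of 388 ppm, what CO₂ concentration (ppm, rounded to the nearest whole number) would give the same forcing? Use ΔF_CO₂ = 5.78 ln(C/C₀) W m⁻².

C ≈ 478 ppm

CH₄ forcing: 0.036 × (√3580 − √693) = 0.036 × (59.8331 − 26.3249) = 0.036 × 33.5082 = 1.20630 W/m².
Set 5.78 ln(C/388) = 1.20630: ln(C/388) = 1.20630/5.78 = 0.20870, so C = 388 × e^0.20870 = 388 × 1.23208 = 478.05 ppm.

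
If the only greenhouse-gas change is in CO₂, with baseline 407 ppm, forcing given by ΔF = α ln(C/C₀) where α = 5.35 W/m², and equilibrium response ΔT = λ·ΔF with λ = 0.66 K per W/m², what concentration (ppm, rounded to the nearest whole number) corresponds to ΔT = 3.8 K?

Required forcing: ΔF = ΔT/λ = 3.8/0.66 = 5.7576 W/m².
Then ln(C/407) = ΔF/5.35 = 5.7576/5.35 = 1.07619.
So C = 407 × e^1.07619 = 407 × 2.93348 = 1193.93 ppm.

C ≈ 1194 ppm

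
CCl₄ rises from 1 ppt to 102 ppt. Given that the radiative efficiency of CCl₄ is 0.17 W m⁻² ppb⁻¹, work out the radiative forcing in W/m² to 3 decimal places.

ΔF = 0.017 W/m²

CCl₄: Δ = 102 − 1 = 101 ppt = 0.101 ppb; ΔF = 0.17 × 0.101 = 0.0172 W/m².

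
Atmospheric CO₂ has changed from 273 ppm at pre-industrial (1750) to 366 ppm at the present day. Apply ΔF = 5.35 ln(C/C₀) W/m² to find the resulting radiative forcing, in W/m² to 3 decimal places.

CO₂: 5.35 × ln(366/273) = 5.35 × ln(1.34066) = 5.35 × 0.29316 = 1.5684 W/m².

ΔF = 1.568 W/m²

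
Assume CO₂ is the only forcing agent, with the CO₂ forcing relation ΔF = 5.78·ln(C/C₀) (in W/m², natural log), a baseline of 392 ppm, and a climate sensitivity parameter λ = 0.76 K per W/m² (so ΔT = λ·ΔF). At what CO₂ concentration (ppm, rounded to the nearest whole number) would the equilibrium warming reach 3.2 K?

Required forcing: ΔF = ΔT/λ = 3.2/0.76 = 4.2105 W/m².
Then ln(C/392) = ΔF/5.78 = 4.2105/5.78 = 0.72846.
So C = 392 × e^0.72846 = 392 × 2.07189 = 812.18 ppm.

C ≈ 812 ppm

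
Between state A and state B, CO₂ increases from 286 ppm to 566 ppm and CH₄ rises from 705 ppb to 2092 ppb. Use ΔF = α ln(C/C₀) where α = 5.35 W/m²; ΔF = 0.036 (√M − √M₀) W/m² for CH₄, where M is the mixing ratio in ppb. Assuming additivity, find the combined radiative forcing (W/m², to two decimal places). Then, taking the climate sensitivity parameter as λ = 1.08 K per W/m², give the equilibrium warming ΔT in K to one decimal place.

ΔF = 4.34 W/m²; ΔT = 4.7 K

CO₂: 5.35 × ln(566/286) = 5.35 × ln(1.97902) = 5.35 × 0.68260 = 3.6519 W/m².
CH₄: 0.036 × (√2092 − √705) = 0.036 × (45.7384 − 26.5518) = 0.036 × 19.1866 = 0.6907 W/m².
Total ΔF = 3.6519 + 0.6907 = 4.3426 W/m².
ΔT = λ ΔF = 1.08 × 4.34 = 4.6872 K.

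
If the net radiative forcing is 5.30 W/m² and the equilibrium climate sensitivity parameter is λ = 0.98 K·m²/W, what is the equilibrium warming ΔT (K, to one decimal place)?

ΔT = λ ΔF = 0.98 × 5.30 = 5.1940 K.

ΔT = 5.2 K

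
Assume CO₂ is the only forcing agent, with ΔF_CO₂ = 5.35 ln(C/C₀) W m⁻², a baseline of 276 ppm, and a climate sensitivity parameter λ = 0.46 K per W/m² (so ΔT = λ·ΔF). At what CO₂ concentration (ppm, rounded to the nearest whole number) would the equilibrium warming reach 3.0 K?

C ≈ 934 ppm

Required forcing: ΔF = ΔT/λ = 3.0/0.46 = 6.5217 W/m².
Then ln(C/276) = ΔF/5.35 = 6.5217/5.35 = 1.21901.
So C = 276 × e^1.21901 = 276 × 3.38384 = 933.94 ppm.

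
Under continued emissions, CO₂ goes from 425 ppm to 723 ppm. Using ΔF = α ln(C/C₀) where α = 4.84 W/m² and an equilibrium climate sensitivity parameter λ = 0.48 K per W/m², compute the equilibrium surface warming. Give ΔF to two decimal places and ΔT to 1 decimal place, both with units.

ΔF = 2.57 W/m²; ΔT = 1.2 K

CO₂: 4.84 × ln(723/425) = 4.84 × ln(1.70118) = 4.84 × 0.53132 = 2.5716 W/m².
ΔT = λ ΔF = 0.48 × 2.57 = 1.2336 K.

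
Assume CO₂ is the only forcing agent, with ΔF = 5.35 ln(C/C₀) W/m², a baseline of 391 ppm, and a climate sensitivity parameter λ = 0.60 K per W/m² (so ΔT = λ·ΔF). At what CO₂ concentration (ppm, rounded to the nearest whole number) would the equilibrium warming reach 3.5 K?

Required forcing: ΔF = ΔT/λ = 3.5/0.60 = 5.8333 W/m².
Then ln(C/391) = ΔF/5.35 = 5.8333/5.35 = 1.09034.
So C = 391 × e^1.09034 = 391 × 2.97529 = 1163.34 ppm.

C ≈ 1163 ppm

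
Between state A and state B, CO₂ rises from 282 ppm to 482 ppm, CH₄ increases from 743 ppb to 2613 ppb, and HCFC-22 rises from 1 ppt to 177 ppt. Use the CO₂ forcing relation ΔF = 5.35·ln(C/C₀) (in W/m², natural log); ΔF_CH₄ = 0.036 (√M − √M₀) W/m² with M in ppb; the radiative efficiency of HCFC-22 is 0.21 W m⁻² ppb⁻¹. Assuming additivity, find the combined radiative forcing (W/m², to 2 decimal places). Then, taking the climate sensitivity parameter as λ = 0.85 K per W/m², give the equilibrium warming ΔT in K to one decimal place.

CO₂: 5.35 × ln(482/282) = 5.35 × ln(1.70922) = 5.35 × 0.53604 = 2.8678 W/m².
CH₄: 0.036 × (√2613 − √743) = 0.036 × (51.1175 − 27.2580) = 0.036 × 23.8595 = 0.8589 W/m².
HCFC-22: Δ = 177 − 1 = 176 ppt = 0.176 ppb; ΔF = 0.21 × 0.176 = 0.0370 W/m².
Total ΔF = 2.8678 + 0.8589 + 0.0370 = 3.7637 W/m².
ΔT = λ ΔF = 0.85 × 3.76 = 3.1960 K.

ΔF = 3.76 W/m²; ΔT = 3.2 K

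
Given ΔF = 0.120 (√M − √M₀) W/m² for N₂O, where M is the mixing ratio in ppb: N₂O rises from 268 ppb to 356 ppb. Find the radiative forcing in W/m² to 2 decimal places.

N₂O: 0.120 × (√356 − √268) = 0.120 × (18.8680 − 16.3707) = 0.120 × 2.4973 = 0.2997 W/m².

ΔF = 0.30 W/m²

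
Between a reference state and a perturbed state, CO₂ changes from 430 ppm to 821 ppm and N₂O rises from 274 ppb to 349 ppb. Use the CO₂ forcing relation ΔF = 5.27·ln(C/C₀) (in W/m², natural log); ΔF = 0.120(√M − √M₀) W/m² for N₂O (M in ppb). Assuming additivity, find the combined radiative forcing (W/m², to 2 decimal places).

CO₂: 5.27 × ln(821/430) = 5.27 × ln(1.90930) = 5.27 × 0.64674 = 3.4083 W/m².
N₂O: 0.120 × (√349 − √274) = 0.120 × (18.6815 − 16.5529) = 0.120 × 2.1286 = 0.2554 W/m².
Total ΔF = 3.4083 + 0.2554 = 3.6637 W/m².

ΔF = 3.66 W/m²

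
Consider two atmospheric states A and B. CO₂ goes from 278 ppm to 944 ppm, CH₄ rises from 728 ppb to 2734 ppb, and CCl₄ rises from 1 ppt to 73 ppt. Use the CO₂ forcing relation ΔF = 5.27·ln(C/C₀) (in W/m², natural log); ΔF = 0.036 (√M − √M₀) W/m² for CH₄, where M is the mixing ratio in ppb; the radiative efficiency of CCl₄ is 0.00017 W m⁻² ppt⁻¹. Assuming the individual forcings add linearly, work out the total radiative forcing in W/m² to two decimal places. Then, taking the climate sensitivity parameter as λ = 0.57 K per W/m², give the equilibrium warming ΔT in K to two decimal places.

CO₂: 5.27 × ln(944/278) = 5.27 × ln(3.39568) = 5.27 × 1.22250 = 6.4426 W/m².
CH₄: 0.036 × (√2734 − √728) = 0.036 × (52.2877 − 26.9815) = 0.036 × 25.3062 = 0.9110 W/m².
CCl₄: ΔF = 0.00017 × (73 − 1) = 0.00017 × 72 = 0.0122 W/m².
Total ΔF = 6.4426 + 0.9110 + 0.0122 = 7.3658 W/m².
ΔT = λ ΔF = 0.57 × 7.37 = 4.2009 K.

ΔF = 7.37 W/m²; ΔT = 4.20 K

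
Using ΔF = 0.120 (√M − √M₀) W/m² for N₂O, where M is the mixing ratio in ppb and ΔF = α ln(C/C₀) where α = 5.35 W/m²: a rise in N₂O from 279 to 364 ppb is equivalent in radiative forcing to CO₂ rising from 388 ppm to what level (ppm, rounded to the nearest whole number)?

C ≈ 409 ppm

N₂O forcing: 0.120 × (√364 − √279) = 0.120 × (19.0788 − 16.7033) = 0.120 × 2.3755 = 0.28506 W/m².
Set 5.35 ln(C/388) = 0.28506: ln(C/388) = 0.28506/5.35 = 0.05328, so C = 388 × e^0.05328 = 388 × 1.05472 = 409.23 ppm.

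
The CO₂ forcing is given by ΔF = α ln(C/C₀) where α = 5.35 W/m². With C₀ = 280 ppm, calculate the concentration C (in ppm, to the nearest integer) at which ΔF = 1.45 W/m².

Set 5.35 ln(C/280) = 1.45, so ln(C/280) = 1.45/5.35 = 0.27103.
Then C/280 = e^0.27103 = 1.31131, giving C = 280 × 1.31131 = 367.17 ppm.

C ≈ 367 ppm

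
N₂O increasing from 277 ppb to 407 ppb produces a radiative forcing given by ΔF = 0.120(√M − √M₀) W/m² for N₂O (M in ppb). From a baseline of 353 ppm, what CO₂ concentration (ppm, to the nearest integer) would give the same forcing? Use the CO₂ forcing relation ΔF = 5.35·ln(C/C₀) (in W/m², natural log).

C ≈ 382 ppm

N₂O forcing: 0.120 × (√407 − √277) = 0.120 × (20.1742 − 16.6433) = 0.120 × 3.5309 = 0.42371 W/m².
Set 5.35 ln(C/353) = 0.42371: ln(C/353) = 0.42371/5.35 = 0.07920, so C = 353 × e^0.07920 = 353 × 1.08242 = 382.09 ppm.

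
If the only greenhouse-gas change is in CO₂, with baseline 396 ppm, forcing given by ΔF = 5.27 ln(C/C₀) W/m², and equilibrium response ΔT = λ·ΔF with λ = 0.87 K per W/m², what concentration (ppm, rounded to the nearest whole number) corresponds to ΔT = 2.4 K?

Required forcing: ΔF = ΔT/λ = 2.4/0.87 = 2.7586 W/m².
Then ln(C/396) = ΔF/5.27 = 2.7586/5.27 = 0.52345.
So C = 396 × e^0.52345 = 396 × 1.68784 = 668.38 ppm.

C ≈ 668 ppm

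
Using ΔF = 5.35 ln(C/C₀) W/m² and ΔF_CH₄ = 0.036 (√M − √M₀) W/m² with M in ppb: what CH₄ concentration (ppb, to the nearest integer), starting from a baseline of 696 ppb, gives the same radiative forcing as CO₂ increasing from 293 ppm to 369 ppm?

CO₂ forcing: 5.35 × ln(369/293) = 5.35 × 0.230624 = 1.23384 W/m².
Set 0.036(√M − √696) = 1.23384: √M = 1.23384/0.036 + √696 = 34.2733 + 26.3818 = 60.6551.
M = (60.6551)² = 3679.04 ppb.

M ≈ 3679 ppb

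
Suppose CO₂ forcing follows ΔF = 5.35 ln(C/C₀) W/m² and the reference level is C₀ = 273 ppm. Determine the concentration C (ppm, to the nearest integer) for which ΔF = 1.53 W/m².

Set 5.35 ln(C/273) = 1.53, so ln(C/273) = 1.53/5.35 = 0.28598.
Then C/273 = e^0.28598 = 1.33107, giving C = 273 × 1.33107 = 363.38 ppm.

C ≈ 363 ppm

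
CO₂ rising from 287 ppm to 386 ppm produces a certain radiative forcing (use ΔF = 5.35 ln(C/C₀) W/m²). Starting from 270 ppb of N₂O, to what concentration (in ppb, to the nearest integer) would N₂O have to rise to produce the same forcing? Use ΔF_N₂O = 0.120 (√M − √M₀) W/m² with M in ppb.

CO₂ forcing: 5.35 × ln(386/287) = 5.35 × 0.296355 = 1.58550 W/m².
Set 0.120(√M − √270) = 1.58550: √M = 1.58550/0.120 + √270 = 13.2125 + 16.4317 = 29.6442.
M = (29.6442)² = 878.78 ppb.

M ≈ 879 ppb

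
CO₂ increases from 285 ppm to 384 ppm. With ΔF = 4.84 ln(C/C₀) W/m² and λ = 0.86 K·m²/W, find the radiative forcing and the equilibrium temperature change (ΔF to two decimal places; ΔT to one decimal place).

ΔF = 1.44 W/m²; ΔT = 1.2 K

CO₂: 4.84 × ln(384/285) = 4.84 × ln(1.34737) = 4.84 × 0.29815 = 1.4430 W/m².
ΔT = λ ΔF = 0.86 × 1.44 = 1.2384 K.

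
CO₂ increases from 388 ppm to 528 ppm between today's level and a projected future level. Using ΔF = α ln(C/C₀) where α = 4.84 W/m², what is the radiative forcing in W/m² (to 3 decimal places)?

ΔF = 1.491 W/m²

CO₂ absorption bands are partially saturated, so forcing scales with the logarithm of the concentration ratio.
CO₂: 4.84 × ln(528/388) = 4.84 × ln(1.36082) = 4.84 × 0.30809 = 1.4912 W/m².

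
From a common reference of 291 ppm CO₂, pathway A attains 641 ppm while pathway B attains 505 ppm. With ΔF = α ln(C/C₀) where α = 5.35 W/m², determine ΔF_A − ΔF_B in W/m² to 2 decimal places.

ΔF_A − ΔF_B = 1.28 W/m²

ΔF_A = 5.35 ln(641/291) = 5.35 × 0.78971 = 4.2249 W/m².
ΔF_B = 5.35 ln(505/291) = 5.35 × 0.55124 = 2.9491 W/m².
Difference: 4.2249 − 2.9491 = 1.2758 W/m².
(Equivalently, ΔF_A − ΔF_B = 5.35 ln(641/505) = 5.35 × 0.23847 = 1.2758 W/m².)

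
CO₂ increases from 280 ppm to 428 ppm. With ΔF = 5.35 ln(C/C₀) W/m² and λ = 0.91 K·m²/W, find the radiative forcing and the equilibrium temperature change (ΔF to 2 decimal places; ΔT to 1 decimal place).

ΔF = 2.27 W/m²; ΔT = 2.1 K

CO₂: 5.35 × ln(428/280) = 5.35 × ln(1.52857) = 5.35 × 0.42433 = 2.2702 W/m².
ΔT = λ ΔF = 0.91 × 2.27 = 2.0657 K.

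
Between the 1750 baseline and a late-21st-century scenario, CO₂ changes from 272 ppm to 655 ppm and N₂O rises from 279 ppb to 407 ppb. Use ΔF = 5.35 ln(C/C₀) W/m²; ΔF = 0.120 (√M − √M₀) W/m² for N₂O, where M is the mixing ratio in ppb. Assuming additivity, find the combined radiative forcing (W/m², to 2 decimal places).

ΔF = 5.12 W/m²

CO₂: 5.35 × ln(655/272) = 5.35 × ln(2.40809) = 5.35 × 0.87883 = 4.7017 W/m².
N₂O: 0.120 × (√407 − √279) = 0.120 × (20.1742 − 16.7033) = 0.120 × 3.4709 = 0.4165 W/m².
Total ΔF = 4.7017 + 0.4165 = 5.1182 W/m².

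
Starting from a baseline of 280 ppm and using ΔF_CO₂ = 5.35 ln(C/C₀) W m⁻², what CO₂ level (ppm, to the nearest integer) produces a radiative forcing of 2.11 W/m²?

Set 5.35 ln(C/280) = 2.11, so ln(C/280) = 2.11/5.35 = 0.39439.
Then C/280 = e^0.39439 = 1.48348, giving C = 280 × 1.48348 = 415.37 ppm.

C ≈ 415 ppm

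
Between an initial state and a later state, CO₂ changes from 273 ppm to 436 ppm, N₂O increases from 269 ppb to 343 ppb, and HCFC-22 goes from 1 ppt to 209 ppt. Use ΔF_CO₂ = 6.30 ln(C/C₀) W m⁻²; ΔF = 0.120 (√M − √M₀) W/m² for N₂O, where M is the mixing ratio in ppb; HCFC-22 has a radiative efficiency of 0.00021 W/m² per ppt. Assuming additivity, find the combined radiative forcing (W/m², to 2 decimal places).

ΔF = 3.25 W/m²

CO₂: 6.30 × ln(436/273) = 6.30 × ln(1.59707) = 6.30 × 0.46817 = 2.9495 W/m².
N₂O: 0.120 × (√343 − √269) = 0.120 × (18.5203 − 16.4012) = 0.120 × 2.1191 = 0.2543 W/m².
HCFC-22: ΔF = 0.00021 × (209 − 1) = 0.00021 × 208 = 0.0437 W/m².
Total ΔF = 2.9495 + 0.2543 + 0.0437 = 3.2475 W/m².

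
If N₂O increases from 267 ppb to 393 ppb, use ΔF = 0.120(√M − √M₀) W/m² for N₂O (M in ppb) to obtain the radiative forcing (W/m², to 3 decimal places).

N₂O: 0.120 × (√393 − √267) = 0.120 × (19.8242 − 16.3401) = 0.120 × 3.4841 = 0.4181 W/m².

ΔF = 0.418 W/m²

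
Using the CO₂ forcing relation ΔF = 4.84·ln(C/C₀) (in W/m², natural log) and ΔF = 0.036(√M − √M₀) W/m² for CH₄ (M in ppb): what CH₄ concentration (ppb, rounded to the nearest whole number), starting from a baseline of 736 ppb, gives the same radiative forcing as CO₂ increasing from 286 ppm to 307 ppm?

CO₂ forcing: 4.84 × ln(307/286) = 4.84 × 0.070856 = 0.34294 W/m².
Set 0.036(√M − √736) = 0.34294: √M = 0.34294/0.036 + √736 = 9.5261 + 27.1293 = 36.6554.
M = (36.6554)² = 1343.62 ppb.

M ≈ 1344 ppb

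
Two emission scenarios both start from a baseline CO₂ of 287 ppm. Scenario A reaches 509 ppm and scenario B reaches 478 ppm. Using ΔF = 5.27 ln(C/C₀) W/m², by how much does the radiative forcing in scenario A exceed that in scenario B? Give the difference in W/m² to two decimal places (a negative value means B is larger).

ΔF_A = 5.27 ln(509/287) = 5.27 × 0.57297 = 3.0196 W/m².
ΔF_B = 5.27 ln(478/287) = 5.27 × 0.51013 = 2.6884 W/m².
Difference: 3.0196 − 2.6884 = 0.3312 W/m².
(Equivalently, ΔF_A − ΔF_B = 5.27 ln(509/478) = 5.27 × 0.06284 = 0.3312 W/m².)

ΔF_A − ΔF_B = 0.33 W/m²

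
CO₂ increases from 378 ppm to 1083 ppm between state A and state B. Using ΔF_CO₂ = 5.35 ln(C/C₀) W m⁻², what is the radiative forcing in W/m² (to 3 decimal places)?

CO₂: 5.35 × ln(1083/378) = 5.35 × ln(2.86508) = 5.35 × 1.05260 = 5.6314 W/m².

ΔF = 5.631 W/m²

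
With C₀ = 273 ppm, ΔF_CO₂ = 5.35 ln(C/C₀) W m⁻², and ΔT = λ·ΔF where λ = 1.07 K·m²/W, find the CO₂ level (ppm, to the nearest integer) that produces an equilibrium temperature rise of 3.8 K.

C ≈ 530 ppm

Required forcing: ΔF = ΔT/λ = 3.8/1.07 = 3.5514 W/m².
Then ln(C/273) = ΔF/5.35 = 3.5514/5.35 = 0.66381.
So C = 273 × e^0.66381 = 273 × 1.94218 = 530.22 ppm.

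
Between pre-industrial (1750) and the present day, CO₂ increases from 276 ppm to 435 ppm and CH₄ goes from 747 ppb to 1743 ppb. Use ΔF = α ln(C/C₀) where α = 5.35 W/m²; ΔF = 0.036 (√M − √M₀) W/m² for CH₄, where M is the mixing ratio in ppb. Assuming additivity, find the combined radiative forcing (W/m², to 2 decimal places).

CO₂: 5.35 × ln(435/276) = 5.35 × ln(1.57609) = 5.35 × 0.45495 = 2.4340 W/m².
CH₄: 0.036 × (√1743 − √747) = 0.036 × (41.7493 − 27.3313) = 0.036 × 14.4180 = 0.5190 W/m².
Total ΔF = 2.4340 + 0.5190 = 2.9530 W/m².

ΔF = 2.95 W/m²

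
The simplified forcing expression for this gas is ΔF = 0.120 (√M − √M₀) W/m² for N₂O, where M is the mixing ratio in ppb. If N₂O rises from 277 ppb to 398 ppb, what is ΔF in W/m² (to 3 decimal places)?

ΔF = 0.397 W/m²

N₂O: 0.120 × (√398 − √277) = 0.120 × (19.9499 − 16.6433) = 0.120 × 3.3066 = 0.3968 W/m².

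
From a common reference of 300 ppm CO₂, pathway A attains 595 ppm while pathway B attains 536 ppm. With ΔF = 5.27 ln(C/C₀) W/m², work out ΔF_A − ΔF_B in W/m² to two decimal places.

ΔF_A = 5.27 ln(595/300) = 5.27 × 0.68478 = 3.6088 W/m².
ΔF_B = 5.27 ln(536/300) = 5.27 × 0.58035 = 3.0584 W/m².
Difference: 3.6088 − 3.0584 = 0.5504 W/m².

ΔF_A − ΔF_B = 0.55 W/m²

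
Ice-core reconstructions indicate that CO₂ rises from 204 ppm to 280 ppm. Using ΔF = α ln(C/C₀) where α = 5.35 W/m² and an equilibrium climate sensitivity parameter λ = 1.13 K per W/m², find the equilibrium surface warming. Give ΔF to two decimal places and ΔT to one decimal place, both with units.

CO₂: 5.35 × ln(280/204) = 5.35 × ln(1.37255) = 5.35 × 0.31667 = 1.6942 W/m².
ΔT = λ ΔF = 1.13 × 1.69 = 1.9097 K.

ΔF = 1.69 W/m²; ΔT = 1.9 K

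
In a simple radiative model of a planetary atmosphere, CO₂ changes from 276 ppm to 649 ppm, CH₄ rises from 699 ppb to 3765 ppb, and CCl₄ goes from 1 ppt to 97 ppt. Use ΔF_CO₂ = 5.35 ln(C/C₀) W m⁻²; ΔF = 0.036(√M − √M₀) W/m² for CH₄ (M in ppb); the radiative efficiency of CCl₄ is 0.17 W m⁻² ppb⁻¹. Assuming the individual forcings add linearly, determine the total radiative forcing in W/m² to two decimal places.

ΔF = 5.85 W/m²

CO₂: 5.35 × ln(649/276) = 5.35 × ln(2.35145) = 5.35 × 0.85503 = 4.5744 W/m².
CH₄: 0.036 × (√3765 − √699) = 0.036 × (61.3596 − 26.4386) = 0.036 × 34.9210 = 1.2572 W/m².
CCl₄: Δ = 97 − 1 = 96 ppt = 0.096 ppb; ΔF = 0.17 × 0.096 = 0.0163 W/m².
Total ΔF = 4.5744 + 1.2572 + 0.0163 = 5.8479 W/m².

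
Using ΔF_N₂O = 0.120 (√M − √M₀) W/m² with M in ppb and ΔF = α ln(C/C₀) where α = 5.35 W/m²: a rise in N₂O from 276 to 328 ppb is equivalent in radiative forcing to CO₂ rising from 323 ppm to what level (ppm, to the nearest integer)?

N₂O forcing: 0.120 × (√328 − √276) = 0.120 × (18.1108 − 16.6132) = 0.120 × 1.4976 = 0.17971 W/m².
Set 5.35 ln(C/323) = 0.17971: ln(C/323) = 0.17971/5.35 = 0.03359, so C = 323 × e^0.03359 = 323 × 1.03416 = 334.03 ppm.

C ≈ 334 ppm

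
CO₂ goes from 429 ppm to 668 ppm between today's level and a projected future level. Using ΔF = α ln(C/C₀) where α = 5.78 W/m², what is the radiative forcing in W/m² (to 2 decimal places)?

ΔF = 2.56 W/m²

CO₂ absorption bands are partially saturated, so forcing scales with the logarithm of the concentration ratio.
CO₂: 5.78 × ln(668/429) = 5.78 × ln(1.55711) = 5.78 × 0.44283 = 2.5596 W/m².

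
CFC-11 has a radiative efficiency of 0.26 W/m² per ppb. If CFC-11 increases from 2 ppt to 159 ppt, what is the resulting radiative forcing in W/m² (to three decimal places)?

CFC-11: Δ = 159 − 2 = 157 ppt = 0.157 ppb; ΔF = 0.26 × 0.157 = 0.0408 W/m².

ΔF = 0.041 W/m²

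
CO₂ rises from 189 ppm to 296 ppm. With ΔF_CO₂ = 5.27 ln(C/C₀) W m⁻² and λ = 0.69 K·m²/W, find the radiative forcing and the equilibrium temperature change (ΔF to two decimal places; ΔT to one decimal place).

CO₂: 5.27 × ln(296/189) = 5.27 × ln(1.56614) = 5.27 × 0.44861 = 2.3642 W/m².
ΔT = λ ΔF = 0.69 × 2.36 = 1.6284 K.

ΔF = 2.36 W/m²; ΔT = 1.6 K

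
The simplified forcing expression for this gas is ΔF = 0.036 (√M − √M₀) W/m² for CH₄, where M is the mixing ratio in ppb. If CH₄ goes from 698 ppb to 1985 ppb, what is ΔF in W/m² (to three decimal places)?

ΔF = 0.653 W/m²

CH₄: 0.036 × (√1985 − √698) = 0.036 × (44.5533 − 26.4197) = 0.036 × 18.1336 = 0.6528 W/m².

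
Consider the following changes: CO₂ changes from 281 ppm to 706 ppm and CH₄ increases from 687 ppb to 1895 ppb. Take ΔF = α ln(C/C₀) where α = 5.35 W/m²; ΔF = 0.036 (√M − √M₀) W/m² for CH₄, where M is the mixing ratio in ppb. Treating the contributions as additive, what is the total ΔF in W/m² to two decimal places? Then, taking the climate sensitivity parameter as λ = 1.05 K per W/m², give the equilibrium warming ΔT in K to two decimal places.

ΔF = 5.55 W/m²; ΔT = 5.83 K

CO₂: 5.35 × ln(706/281) = 5.35 × ln(2.51246) = 5.35 × 0.92126 = 4.9287 W/m².
CH₄: 0.036 × (√1895 − √687) = 0.036 × (43.5316 − 26.2107) = 0.036 × 17.3209 = 0.6236 W/m².
Total ΔF = 4.9287 + 0.6236 = 5.5523 W/m².
ΔT = λ ΔF = 1.05 × 5.55 = 5.8275 K.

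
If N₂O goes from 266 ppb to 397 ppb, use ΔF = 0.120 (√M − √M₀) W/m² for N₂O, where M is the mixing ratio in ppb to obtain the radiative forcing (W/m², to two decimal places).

ΔF = 0.43 W/m²

N₂O: 0.120 × (√397 − √266) = 0.120 × (19.9249 − 16.3095) = 0.120 × 3.6154 = 0.4338 W/m².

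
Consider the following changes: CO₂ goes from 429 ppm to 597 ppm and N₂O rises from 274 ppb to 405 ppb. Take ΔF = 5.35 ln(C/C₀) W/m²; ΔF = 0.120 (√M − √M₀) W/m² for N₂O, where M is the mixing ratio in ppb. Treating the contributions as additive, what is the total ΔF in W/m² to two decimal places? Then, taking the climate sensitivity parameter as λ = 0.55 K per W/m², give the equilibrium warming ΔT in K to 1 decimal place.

CO₂: 5.35 × ln(597/429) = 5.35 × ln(1.39161) = 5.35 × 0.33046 = 1.7680 W/m².
N₂O: 0.120 × (√405 − √274) = 0.120 × (20.1246 − 16.5529) = 0.120 × 3.5717 = 0.4286 W/m².
Total ΔF = 1.7680 + 0.4286 = 2.1966 W/m².
ΔT = λ ΔF = 0.55 × 2.20 = 1.2100 K.

ΔF = 2.20 W/m²; ΔT = 1.2 K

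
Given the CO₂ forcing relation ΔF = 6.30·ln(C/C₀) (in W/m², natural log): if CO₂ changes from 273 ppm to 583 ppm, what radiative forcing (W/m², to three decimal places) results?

ΔF = 4.780 W/m²

CO₂: 6.30 × ln(583/273) = 6.30 × ln(2.13553) = 6.30 × 0.75871 = 4.7799 W/m².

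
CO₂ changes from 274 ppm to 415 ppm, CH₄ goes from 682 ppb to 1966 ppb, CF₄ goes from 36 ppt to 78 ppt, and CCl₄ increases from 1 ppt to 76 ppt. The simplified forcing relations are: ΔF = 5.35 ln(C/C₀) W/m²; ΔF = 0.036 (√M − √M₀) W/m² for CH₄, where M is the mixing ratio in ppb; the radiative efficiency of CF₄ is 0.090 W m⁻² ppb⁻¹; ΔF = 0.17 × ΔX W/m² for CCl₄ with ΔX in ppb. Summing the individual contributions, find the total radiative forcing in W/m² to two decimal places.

CO₂: 5.35 × ln(415/274) = 5.35 × ln(1.51460) = 5.35 × 0.41515 = 2.2211 W/m².
CH₄: 0.036 × (√1966 − √682) = 0.036 × (44.3396 − 26.1151) = 0.036 × 18.2245 = 0.6561 W/m².
CF₄: Δ = 78 − 36 = 42 ppt = 0.042 ppb; ΔF = 0.090 × 0.042 = 0.0038 W/m².
CCl₄: Δ = 76 − 1 = 75 ppt = 0.075 ppb; ΔF = 0.17 × 0.075 = 0.0128 W/m².
Total ΔF = 2.2211 + 0.6561 + 0.0038 + 0.0128 = 2.8938 W/m².

ΔF = 2.89 W/m²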